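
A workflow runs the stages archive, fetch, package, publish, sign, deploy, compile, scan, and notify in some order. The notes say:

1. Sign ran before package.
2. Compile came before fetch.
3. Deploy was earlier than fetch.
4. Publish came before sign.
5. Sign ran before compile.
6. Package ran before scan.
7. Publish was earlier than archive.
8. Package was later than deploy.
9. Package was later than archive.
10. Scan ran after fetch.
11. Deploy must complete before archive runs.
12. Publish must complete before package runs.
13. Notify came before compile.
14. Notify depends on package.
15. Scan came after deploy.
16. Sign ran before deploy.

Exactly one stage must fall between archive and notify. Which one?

Tracing the constraints gives archive → package → notify, so package sits after archive and before notify.
No other stage is forced both after archive and before notify.

package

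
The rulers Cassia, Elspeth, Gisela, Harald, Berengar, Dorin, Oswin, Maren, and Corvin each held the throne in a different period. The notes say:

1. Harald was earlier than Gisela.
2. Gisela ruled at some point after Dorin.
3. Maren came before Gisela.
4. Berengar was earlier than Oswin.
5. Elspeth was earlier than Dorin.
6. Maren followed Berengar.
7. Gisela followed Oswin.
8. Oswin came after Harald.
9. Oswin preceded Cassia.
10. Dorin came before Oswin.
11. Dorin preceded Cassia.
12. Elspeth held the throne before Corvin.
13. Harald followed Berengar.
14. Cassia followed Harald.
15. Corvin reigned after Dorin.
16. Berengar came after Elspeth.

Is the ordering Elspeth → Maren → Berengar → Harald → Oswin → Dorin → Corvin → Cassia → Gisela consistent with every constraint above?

no

The constraints require Dorin before Oswin, but in the proposed sequence Oswin appears ahead of Dorin. That one violation is enough.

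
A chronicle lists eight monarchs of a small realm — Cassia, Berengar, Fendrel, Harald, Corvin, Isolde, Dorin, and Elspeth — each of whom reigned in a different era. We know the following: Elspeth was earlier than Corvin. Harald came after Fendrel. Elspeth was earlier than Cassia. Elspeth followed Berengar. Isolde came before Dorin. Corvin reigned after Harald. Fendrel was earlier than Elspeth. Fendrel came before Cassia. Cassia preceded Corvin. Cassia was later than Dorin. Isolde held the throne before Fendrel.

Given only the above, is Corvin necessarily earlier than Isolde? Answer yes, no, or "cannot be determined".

Tracing the constraints gives Isolde → Fendrel → Cassia → Corvin, so Isolde must come before Corvin.
That means Corvin cannot be before Isolde.

no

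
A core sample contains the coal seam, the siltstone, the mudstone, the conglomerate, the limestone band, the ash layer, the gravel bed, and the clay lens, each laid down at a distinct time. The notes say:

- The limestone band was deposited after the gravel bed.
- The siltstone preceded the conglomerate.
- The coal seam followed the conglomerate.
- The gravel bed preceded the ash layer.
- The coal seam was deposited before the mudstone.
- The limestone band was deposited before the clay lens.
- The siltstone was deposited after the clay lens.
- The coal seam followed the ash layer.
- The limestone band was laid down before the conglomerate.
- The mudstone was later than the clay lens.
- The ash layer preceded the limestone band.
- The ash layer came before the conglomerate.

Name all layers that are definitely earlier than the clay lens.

the ash layer, the gravel bed, the limestone band

Directly stated before the clay lens: the limestone band.
The ash layer reaches the clay lens via the ash layer → the limestone band → the clay lens.
The gravel bed reaches the clay lens via the gravel bed → the limestone band → the clay lens.
No chain forces the coal seam (or any of the others) ahead of the clay lens.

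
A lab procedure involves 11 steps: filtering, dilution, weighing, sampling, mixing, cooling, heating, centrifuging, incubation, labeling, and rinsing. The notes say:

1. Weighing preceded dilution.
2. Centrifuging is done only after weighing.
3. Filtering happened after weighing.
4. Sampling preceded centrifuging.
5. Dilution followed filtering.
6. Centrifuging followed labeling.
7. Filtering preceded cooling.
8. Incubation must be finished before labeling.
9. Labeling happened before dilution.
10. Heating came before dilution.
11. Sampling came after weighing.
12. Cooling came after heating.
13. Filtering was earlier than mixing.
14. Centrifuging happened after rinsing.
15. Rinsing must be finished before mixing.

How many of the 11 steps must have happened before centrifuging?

5

Directly stated before centrifuging: labeling, rinsing, sampling, and weighing.
Incubation reaches centrifuging via incubation → labeling → centrifuging.
No chain forces dilution (or any of the others) ahead of centrifuging.
That's incubation, labeling, rinsing, sampling, and weighing — 5 in all.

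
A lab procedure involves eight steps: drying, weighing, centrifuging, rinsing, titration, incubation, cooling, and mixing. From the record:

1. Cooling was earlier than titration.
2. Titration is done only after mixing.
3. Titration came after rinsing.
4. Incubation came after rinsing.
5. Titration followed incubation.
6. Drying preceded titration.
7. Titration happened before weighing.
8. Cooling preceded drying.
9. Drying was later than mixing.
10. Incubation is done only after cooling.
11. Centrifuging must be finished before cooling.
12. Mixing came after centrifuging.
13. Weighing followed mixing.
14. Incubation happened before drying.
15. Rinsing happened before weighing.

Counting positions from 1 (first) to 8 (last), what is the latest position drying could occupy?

6

Drying must come before titration and weighing — 2 steps forced after it.
Everything else can be placed before drying in some valid order, so drying can sit as late as position 8 − 2 = 6.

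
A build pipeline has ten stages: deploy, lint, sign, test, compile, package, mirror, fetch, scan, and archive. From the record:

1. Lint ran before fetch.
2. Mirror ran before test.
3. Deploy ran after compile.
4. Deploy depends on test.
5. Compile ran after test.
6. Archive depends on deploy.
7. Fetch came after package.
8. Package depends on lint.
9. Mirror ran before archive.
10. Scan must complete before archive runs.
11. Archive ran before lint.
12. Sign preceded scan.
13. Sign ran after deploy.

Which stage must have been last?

Every other stage has a chain of constraints placing it before fetch, so fetch is last.

fetch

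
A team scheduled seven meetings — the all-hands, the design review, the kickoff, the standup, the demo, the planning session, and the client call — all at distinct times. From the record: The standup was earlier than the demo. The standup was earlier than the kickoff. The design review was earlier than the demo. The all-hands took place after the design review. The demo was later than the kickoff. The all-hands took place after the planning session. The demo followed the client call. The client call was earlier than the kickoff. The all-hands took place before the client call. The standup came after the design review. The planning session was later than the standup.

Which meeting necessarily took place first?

the design review

The design review has a chain of constraints placing it before every other meeting, so the design review must be first.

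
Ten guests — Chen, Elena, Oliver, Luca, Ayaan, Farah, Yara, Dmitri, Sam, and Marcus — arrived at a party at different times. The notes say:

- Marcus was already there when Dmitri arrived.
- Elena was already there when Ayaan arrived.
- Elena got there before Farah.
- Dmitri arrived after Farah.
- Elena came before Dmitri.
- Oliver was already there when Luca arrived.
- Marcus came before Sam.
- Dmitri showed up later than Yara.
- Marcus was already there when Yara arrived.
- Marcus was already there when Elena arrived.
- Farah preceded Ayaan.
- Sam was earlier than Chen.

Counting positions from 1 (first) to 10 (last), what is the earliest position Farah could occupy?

Elena and Marcus must both come before Farah — 2 forced predecessors.
Nothing else is forced ahead of Farah, so their earliest slot is position 2 + 1 = 3.

3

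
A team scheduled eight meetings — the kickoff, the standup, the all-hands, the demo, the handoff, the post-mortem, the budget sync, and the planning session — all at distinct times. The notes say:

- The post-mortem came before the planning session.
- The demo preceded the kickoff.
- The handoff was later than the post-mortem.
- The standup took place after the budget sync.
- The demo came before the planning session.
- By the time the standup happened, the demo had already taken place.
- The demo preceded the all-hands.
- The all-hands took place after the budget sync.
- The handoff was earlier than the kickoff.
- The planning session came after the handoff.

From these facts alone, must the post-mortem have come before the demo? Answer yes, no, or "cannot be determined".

No chain of stated constraints runs from the post-mortem to the demo, and none runs from the demo to the post-mortem either.
So the relative order of the post-mortem and the demo is not fixed by the given facts.

cannot be determined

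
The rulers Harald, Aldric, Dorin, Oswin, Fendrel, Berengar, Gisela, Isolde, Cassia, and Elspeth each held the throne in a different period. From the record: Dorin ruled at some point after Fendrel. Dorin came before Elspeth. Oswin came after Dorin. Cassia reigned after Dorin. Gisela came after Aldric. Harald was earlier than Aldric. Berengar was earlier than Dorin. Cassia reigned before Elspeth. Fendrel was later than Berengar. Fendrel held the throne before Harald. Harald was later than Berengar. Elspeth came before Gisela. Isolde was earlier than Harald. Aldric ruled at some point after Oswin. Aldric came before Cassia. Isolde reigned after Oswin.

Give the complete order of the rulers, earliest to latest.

Berengar, Fendrel, Dorin, Oswin, Isolde, Harald, Aldric, Cassia, Elspeth, Gisela

The constraints fix every adjacent pair, so only one ordering works:
Berengar → Fendrel → Dorin → Oswin → Isolde → Harald → Aldric → Cassia → Elspeth → Gisela.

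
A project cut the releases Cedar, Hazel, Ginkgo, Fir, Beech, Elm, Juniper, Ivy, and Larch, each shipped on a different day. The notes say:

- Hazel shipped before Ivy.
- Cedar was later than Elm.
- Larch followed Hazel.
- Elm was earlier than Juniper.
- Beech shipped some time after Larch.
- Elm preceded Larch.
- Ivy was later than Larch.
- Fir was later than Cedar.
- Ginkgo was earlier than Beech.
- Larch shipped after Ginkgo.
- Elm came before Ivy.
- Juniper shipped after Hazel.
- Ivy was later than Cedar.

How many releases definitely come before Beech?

4

Directly stated before Beech: Ginkgo and Larch.
Elm reaches Beech via Elm → Larch → Beech.
Hazel reaches Beech via Hazel → Larch → Beech.
That's Elm, Ginkgo, Hazel, and Larch — 4 in all.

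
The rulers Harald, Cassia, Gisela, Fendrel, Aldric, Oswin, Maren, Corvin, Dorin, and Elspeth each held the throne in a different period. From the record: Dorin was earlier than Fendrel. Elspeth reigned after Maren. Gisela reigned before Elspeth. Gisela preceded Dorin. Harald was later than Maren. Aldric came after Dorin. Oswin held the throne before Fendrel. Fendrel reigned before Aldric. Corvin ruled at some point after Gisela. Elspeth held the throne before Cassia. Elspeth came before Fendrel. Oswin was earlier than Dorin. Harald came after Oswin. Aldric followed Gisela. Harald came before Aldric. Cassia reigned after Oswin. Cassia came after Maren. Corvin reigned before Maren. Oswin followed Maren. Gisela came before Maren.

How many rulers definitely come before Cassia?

5

Directly stated before Cassia: Elspeth, Maren, and Oswin.
Corvin reaches Cassia via Corvin → Maren → Cassia.
Gisela reaches Cassia via Gisela → Maren → Cassia.
That's Corvin, Elspeth, Gisela, Maren, and Oswin — 5 in all.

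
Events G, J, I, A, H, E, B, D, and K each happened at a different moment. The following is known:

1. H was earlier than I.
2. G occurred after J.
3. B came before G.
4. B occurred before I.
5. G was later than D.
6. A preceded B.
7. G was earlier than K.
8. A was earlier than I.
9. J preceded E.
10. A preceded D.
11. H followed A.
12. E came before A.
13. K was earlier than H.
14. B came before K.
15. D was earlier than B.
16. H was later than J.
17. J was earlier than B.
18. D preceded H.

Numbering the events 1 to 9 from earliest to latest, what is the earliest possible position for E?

J must come before E — 1 forced predecessor.
Nothing else is forced ahead of E, so its earliest slot is position 1 + 1 = 2.

2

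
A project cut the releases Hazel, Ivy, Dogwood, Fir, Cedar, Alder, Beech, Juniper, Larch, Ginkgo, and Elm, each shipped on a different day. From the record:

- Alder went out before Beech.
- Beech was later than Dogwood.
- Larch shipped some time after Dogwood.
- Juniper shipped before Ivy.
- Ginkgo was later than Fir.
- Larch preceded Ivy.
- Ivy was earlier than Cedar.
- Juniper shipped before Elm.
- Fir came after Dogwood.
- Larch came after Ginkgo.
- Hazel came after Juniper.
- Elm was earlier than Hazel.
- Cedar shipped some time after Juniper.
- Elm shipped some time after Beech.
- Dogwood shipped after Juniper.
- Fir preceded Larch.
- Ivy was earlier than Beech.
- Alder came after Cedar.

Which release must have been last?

Hazel

Every other release has a chain of constraints placing it before Hazel, so Hazel is last.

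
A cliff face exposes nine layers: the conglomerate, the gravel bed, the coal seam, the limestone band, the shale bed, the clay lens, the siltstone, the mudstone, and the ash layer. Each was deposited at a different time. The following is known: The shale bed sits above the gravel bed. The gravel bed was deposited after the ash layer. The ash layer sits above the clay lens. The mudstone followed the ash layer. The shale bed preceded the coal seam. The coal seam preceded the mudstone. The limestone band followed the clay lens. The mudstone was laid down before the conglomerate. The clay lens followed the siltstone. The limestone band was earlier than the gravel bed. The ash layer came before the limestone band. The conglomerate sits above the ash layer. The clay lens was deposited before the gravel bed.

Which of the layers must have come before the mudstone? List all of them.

the ash layer, the clay lens, the coal seam, the gravel bed, the limestone band, the shale bed, the siltstone

Directly stated before the mudstone: the ash layer and the coal seam.
The clay lens reaches the mudstone via the clay lens → the ash layer → the mudstone.
The gravel bed reaches the mudstone via the gravel bed → the shale bed → the coal seam → the mudstone.
The limestone band reaches the mudstone via the limestone band → the gravel bed → the shale bed → the coal seam → the mudstone.
Likewise the shale bed and the siltstone each reach the mudstone by chaining the stated constraints.
No chain forces the conglomerate ahead of the mudstone.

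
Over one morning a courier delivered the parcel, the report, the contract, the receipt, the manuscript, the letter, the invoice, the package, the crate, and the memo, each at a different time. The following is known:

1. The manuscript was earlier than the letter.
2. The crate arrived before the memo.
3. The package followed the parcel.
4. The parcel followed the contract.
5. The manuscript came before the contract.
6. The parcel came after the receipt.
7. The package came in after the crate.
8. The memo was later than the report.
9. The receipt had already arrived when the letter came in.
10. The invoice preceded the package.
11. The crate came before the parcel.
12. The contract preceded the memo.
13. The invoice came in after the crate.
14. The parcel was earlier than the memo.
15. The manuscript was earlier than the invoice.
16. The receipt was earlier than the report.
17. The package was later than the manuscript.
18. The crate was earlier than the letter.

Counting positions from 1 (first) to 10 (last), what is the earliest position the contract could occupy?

2

The manuscript must come before the contract — 1 forced predecessor.
Nothing else is forced ahead of the contract, so its earliest slot is position 1 + 1 = 2.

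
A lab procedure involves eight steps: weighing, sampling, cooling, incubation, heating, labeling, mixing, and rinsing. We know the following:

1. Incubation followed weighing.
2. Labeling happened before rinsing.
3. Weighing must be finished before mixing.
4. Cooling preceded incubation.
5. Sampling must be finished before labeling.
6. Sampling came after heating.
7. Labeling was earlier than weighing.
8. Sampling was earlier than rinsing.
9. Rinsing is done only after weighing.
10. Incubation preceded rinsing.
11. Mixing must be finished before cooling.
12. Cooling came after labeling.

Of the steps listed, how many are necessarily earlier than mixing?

4

Directly stated before mixing: weighing.
Heating reaches mixing via heating → sampling → labeling → weighing → mixing.
Labeling reaches mixing via labeling → weighing → mixing.
Sampling reaches mixing via sampling → labeling → weighing → mixing.
No chain forces cooling (or any of the others) ahead of mixing.
That's heating, labeling, sampling, and weighing — 4 in all.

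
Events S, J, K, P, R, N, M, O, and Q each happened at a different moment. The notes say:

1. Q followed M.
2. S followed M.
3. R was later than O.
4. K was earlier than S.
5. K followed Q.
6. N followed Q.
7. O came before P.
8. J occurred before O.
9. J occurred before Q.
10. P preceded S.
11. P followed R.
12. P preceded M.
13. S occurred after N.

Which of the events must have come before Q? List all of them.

Directly stated before Q: J and M.
O reaches Q via O → P → M → Q.
P reaches Q via P → M → Q.
R reaches Q via R → P → M → Q.

J, M, O, P, R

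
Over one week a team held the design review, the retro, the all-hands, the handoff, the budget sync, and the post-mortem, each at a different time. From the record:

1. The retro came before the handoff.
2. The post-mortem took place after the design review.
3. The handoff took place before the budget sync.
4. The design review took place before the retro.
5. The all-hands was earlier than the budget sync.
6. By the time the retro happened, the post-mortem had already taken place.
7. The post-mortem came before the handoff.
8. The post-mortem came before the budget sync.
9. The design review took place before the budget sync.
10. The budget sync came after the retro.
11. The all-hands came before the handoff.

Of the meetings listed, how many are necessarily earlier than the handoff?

4

Directly stated before the handoff: the all-hands, the post-mortem, and the retro.
The design review reaches the handoff via the design review → the retro → the handoff.
No chain forces the budget sync ahead of the handoff.
That's the all-hands, the design review, the post-mortem, and the retro — 4 in all.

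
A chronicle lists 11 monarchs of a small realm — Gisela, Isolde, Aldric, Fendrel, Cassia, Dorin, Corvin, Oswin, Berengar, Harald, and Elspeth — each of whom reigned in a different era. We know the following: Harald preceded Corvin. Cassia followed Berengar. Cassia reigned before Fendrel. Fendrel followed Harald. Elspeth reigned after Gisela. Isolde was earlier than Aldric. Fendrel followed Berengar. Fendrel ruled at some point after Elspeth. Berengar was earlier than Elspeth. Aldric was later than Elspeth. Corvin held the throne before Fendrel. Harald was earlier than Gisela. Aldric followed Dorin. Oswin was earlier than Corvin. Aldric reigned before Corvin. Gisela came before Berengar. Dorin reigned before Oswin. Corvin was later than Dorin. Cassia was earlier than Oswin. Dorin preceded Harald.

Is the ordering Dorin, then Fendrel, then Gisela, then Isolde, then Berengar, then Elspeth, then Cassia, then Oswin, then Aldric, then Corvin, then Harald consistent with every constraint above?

no

The constraints require Harald before Corvin, but in the proposed sequence Corvin appears ahead of Harald. That one violation is enough.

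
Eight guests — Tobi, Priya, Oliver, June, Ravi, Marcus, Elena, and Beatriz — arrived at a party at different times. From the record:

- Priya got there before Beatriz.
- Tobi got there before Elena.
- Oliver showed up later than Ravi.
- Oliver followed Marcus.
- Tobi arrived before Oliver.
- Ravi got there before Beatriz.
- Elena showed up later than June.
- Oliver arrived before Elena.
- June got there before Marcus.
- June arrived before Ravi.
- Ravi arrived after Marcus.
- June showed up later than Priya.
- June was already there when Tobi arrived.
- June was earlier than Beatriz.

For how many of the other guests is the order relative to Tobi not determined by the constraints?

3

Forced before Tobi: June and Priya; forced after Tobi: Elena and Oliver.
That leaves Beatriz, Marcus, and Ravi with no forced order relative to Tobi — 3.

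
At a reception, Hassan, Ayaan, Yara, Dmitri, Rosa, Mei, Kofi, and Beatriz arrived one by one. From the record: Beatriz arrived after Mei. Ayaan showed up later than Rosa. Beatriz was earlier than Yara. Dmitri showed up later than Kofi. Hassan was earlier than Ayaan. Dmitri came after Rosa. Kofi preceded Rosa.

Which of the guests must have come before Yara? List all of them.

Directly stated before Yara: Beatriz.
Mei reaches Yara via Mei → Beatriz → Yara.
No chain forces Hassan (or any of the others) ahead of Yara.

Beatriz, Mei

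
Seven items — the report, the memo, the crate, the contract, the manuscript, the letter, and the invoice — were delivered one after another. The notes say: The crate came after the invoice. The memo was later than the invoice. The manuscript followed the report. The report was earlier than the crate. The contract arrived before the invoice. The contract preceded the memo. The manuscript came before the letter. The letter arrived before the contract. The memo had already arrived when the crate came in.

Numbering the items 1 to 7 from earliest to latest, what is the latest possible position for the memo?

The memo must come before the crate — 1 item forced after it.
Everything else can be placed before the memo in some valid order, so the memo can sit as late as position 7 − 1 = 6.

6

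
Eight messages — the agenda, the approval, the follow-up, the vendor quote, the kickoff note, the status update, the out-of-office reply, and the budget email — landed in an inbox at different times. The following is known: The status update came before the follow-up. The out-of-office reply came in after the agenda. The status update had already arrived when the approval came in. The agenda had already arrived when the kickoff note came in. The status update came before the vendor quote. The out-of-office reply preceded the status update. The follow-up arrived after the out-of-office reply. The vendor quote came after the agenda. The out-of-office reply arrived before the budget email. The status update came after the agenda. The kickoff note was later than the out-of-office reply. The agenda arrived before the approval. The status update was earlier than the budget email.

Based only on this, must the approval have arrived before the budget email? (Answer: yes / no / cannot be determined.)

cannot be determined

No chain of stated constraints runs from the approval to the budget email, and none runs from the budget email to the approval either.
So the relative order of the approval and the budget email is not fixed by the given facts.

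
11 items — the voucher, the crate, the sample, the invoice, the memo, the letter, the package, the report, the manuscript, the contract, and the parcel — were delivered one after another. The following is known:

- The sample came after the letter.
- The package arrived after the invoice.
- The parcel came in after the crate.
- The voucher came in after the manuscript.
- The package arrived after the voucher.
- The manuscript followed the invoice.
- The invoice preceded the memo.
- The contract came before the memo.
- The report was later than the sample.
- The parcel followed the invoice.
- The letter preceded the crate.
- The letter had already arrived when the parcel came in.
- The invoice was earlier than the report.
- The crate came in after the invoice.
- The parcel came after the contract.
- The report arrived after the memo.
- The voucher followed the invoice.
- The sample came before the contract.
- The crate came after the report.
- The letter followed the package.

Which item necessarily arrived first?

the invoice

The invoice has a chain of constraints placing it before every other item, so the invoice must be first.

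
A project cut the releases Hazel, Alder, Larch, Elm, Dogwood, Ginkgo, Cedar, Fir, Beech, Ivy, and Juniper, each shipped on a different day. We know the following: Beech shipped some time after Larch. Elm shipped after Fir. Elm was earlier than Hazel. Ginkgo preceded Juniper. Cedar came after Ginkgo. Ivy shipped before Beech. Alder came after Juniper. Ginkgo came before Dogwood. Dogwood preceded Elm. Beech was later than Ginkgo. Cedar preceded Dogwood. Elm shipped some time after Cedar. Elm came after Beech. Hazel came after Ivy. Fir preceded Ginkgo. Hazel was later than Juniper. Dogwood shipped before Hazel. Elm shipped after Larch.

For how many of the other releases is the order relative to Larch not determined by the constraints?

Forced after Larch: Beech, Elm, and Hazel.
That leaves Alder, Cedar, Dogwood, Fir, Ginkgo, Ivy, and Juniper with no forced order relative to Larch — 7.

7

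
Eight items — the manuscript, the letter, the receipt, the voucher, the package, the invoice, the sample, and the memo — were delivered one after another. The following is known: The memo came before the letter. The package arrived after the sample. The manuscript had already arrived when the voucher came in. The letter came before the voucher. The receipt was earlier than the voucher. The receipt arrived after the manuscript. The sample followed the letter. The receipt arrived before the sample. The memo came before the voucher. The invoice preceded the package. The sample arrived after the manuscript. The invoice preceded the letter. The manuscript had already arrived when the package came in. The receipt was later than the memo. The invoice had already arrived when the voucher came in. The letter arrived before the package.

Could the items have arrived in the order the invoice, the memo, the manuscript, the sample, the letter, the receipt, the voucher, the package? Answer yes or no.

The constraints require the letter before the sample, but in the proposed sequence the sample appears ahead of the letter. That one violation is enough.

no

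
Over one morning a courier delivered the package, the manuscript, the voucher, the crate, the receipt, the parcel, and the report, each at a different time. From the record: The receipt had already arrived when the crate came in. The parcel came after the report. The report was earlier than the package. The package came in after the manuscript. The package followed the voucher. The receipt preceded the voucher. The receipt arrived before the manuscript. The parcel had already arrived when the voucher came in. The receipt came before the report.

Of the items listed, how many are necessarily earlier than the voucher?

3

Directly stated before the voucher: the parcel and the receipt.
The report reaches the voucher via the report → the parcel → the voucher.
That's the parcel, the receipt, and the report — 3 in all.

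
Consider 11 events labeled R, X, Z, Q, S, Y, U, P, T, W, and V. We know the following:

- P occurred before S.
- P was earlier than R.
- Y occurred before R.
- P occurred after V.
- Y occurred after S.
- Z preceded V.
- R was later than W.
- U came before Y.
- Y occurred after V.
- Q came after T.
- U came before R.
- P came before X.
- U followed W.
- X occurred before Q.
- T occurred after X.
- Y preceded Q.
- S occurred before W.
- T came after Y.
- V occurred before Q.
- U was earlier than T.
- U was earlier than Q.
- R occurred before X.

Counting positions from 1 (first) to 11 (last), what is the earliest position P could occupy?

V and Z must both come before P — 2 forced predecessors.
Nothing else is forced ahead of P, so its earliest slot is position 2 + 1 = 3.

3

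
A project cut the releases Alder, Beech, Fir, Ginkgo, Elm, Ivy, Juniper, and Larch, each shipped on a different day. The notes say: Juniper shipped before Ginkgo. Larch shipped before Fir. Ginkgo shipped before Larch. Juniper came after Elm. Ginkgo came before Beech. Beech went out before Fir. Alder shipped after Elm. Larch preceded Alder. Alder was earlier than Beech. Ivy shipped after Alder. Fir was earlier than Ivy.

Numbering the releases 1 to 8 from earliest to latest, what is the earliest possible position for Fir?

Alder, Beech, Elm, Ginkgo, Juniper, and Larch must all come before Fir — 6 forced predecessors.
Nothing else is forced ahead of Fir, so its earliest slot is position 6 + 1 = 7.

7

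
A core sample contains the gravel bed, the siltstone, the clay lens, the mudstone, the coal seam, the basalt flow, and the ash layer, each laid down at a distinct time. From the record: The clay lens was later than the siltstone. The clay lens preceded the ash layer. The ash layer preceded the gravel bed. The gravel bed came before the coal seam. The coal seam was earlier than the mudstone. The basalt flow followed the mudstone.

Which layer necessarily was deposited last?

Every other layer has a chain of constraints placing it before the basalt flow, so the basalt flow is last.

the basalt flow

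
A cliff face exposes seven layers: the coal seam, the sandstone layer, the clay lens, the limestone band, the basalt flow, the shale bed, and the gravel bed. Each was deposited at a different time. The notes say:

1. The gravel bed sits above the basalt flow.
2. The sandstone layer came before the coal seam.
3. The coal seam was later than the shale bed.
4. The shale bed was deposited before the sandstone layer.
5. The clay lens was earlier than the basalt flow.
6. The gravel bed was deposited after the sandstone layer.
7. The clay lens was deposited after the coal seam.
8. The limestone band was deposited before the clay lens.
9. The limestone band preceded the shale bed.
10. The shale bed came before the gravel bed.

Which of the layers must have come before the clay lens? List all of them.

the coal seam, the limestone band, the sandstone layer, the shale bed

Directly stated before the clay lens: the coal seam and the limestone band.
The sandstone layer reaches the clay lens via the sandstone layer → the coal seam → the clay lens.
The shale bed reaches the clay lens via the shale bed → the coal seam → the clay lens.
No chain forces the basalt flow (or any of the others) ahead of the clay lens.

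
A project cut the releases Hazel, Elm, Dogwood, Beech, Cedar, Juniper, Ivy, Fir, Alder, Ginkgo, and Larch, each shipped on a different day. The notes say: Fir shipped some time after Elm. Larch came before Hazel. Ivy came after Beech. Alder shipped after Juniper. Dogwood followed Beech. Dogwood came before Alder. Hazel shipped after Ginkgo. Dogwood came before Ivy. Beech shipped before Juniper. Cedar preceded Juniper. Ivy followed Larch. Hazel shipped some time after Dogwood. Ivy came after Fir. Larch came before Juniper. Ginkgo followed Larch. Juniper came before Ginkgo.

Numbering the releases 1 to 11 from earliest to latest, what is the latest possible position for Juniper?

Juniper must come before Alder, Ginkgo, and Hazel — 3 releases forced after it.
Everything else can be placed before Juniper in some valid order, so Juniper can sit as late as position 11 − 3 = 8.

8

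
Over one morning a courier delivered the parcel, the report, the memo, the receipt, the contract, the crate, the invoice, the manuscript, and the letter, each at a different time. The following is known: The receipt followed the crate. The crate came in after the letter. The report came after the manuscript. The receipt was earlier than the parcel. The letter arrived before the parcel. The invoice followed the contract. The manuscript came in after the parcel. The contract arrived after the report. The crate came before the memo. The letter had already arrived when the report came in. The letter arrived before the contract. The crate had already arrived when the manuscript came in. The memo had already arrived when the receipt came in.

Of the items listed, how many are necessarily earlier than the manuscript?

Directly stated before the manuscript: the crate and the parcel.
The letter reaches the manuscript via the letter → the crate → the manuscript.
The memo reaches the manuscript via the memo → the receipt → the parcel → the manuscript.
The receipt reaches the manuscript via the receipt → the parcel → the manuscript.
No chain forces the report (or any of the others) ahead of the manuscript.
That's the crate, the letter, the memo, the parcel, and the receipt — 5 in all.

5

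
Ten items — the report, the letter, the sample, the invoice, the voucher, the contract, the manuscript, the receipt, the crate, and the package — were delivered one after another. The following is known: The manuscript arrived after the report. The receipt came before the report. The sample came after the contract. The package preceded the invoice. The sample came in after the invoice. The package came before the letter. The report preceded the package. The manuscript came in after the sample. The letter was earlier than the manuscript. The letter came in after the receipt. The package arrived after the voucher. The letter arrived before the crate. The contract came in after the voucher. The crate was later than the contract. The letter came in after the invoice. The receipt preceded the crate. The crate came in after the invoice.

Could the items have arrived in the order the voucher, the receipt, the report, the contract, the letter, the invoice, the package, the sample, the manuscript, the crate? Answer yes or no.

The constraints require the package before the invoice, but in the proposed sequence the invoice appears ahead of the package. That one violation is enough.

no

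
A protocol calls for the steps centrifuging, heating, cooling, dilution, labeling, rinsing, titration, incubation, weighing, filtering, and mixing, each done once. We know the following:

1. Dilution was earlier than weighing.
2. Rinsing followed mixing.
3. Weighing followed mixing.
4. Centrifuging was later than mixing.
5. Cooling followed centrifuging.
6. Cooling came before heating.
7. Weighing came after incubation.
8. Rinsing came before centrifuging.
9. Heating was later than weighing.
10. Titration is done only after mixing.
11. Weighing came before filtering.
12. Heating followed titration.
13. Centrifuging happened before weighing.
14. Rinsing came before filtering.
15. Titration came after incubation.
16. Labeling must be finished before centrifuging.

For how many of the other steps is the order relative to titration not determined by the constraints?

7

Forced before titration: incubation and mixing; forced after titration: heating.
That leaves centrifuging, cooling, dilution, filtering, labeling, rinsing, and weighing with no forced order relative to titration — 7.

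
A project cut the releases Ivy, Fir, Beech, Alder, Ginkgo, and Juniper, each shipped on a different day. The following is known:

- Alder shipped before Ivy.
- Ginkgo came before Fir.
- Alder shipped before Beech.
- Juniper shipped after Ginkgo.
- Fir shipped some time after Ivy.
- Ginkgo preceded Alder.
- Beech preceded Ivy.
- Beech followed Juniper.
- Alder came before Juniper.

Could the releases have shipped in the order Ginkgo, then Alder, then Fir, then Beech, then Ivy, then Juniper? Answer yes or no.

The constraints require Ivy before Fir, but in the proposed sequence Fir appears ahead of Ivy. That one violation is enough.

no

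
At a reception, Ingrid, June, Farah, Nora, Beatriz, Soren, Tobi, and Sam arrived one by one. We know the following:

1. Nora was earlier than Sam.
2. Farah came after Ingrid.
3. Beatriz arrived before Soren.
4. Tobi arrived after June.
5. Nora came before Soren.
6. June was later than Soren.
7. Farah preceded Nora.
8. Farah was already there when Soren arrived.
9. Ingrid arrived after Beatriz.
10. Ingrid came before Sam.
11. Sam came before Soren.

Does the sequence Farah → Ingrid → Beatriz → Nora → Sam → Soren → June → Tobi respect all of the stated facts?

no

The constraints require Ingrid before Farah, but in the proposed sequence Farah appears ahead of Ingrid. That one violation is enough.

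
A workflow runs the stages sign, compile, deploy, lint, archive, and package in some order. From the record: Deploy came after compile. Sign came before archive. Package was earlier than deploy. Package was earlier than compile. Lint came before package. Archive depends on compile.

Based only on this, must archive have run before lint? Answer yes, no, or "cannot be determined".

Tracing the constraints gives lint → package → compile → archive, so lint must come before archive.
That means archive cannot be before lint.

no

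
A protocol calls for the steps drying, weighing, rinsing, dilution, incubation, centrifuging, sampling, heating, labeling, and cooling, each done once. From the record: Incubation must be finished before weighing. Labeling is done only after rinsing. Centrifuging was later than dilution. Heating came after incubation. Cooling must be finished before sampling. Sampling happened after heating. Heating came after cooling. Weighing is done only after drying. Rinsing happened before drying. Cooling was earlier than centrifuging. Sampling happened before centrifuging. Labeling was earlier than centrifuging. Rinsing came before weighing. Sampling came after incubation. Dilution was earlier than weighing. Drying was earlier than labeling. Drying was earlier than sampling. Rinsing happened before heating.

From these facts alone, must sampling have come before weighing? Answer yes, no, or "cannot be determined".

cannot be determined

No chain of stated constraints runs from sampling to weighing, and none runs from weighing to sampling either.
So the relative order of sampling and weighing is not fixed by the given facts.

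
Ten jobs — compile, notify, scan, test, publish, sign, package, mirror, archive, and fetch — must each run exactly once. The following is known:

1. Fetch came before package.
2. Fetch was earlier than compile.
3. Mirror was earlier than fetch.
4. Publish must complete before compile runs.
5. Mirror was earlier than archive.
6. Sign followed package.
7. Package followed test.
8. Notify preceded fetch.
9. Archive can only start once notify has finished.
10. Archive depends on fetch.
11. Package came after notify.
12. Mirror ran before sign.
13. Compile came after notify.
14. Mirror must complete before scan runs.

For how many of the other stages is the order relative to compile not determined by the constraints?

5

Forced before compile: fetch, mirror, notify, and publish.
That leaves archive, package, scan, sign, and test with no forced order relative to compile — 5.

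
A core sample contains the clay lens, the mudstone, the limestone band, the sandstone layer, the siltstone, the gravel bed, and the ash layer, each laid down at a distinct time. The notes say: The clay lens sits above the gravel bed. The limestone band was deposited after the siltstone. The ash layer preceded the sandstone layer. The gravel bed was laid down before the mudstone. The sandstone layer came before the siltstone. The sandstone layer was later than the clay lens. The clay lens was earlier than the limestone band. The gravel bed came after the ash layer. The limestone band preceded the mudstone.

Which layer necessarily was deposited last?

Every other layer has a chain of constraints placing it before the mudstone, so the mudstone is last.

the mudstone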